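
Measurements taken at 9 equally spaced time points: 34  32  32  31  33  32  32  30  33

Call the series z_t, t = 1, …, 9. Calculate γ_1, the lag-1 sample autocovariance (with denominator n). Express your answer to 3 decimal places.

-0.310

Mean z̄ = (34 + 32 + 32 + 31 + 33 + 32 + 32 + 30 + 33)/9 = 32.1111
Σ_{t=1}^{8}(z_t−z̄)(z_{t+1}−z̄) = -2.7901
γ_1 = -2.7901 / 9 = -0.310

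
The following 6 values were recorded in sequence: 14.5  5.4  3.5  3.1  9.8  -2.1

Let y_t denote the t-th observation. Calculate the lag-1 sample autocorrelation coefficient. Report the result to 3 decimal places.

-0.233

Mean ȳ = (14.5 + 5.4 + 3.5 + 3.1 + 9.8 − 2.1)/6 = 5.7000
Numerator Σ_{t=1}^{5}(y_t−ȳ)(y_{t+1}−ȳ) = -38.9000
Denominator Σ(y_t−ȳ)² = 166.7800
r_1 = -38.9000 / 166.7800 = -0.233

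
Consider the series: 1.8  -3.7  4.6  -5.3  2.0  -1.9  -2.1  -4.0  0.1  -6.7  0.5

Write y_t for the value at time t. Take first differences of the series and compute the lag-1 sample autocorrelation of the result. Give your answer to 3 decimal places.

First differences Δy: -5.5, 8.3, -9.9, 7.3, -3.9, -0.2, -1.9, 4.1, -6.8, 7.2
Mean of differences = -0.1300
Numerator Σ(Δy_t−Δȳ)(Δy_{t+1}−Δȳ) = -312.4369
Denominator Σ(Δy_t−Δȳ)² = 384.0210
r_1(Δy) = -312.4369 / 384.0210 = -0.814

-0.814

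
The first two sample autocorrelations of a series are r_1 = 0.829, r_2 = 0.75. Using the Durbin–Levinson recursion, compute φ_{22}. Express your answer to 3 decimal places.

φ_{22} = (r_2 − r_1²) / (1 − r_1²)
r_1² = (0.829)² = 0.687241
Numerator = 0.75 − 0.6872 = 0.0628; denominator = 1 − 0.6872 = 0.3128
φ_{22} = 0.0628 / 0.3128 = 0.201

0.201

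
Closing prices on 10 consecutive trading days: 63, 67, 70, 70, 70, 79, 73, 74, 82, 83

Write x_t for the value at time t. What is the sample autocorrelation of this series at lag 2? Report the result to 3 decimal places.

0.145

Mean x̄ = (63 + 67 + 70 + 70 + 70 + 79 + 73 + 74 + 82 + 83)/10 = 73.1000
Numerator Σ_{t=1}^{8}(x_t−x̄)(x_{t+2}−x̄) = 55.1800
Denominator Σ(x_t−x̄)² = 380.9000
r_2 = 55.1800 / 380.9000 = 0.145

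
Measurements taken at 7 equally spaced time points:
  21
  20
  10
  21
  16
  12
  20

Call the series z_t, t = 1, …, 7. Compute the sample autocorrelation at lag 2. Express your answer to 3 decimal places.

Mean z̄ = (21 + 20 + 10 + 21 + 16 + 12 + 20)/7 = 17.1429
Deviations from mean: 3.8571, 2.8571, -7.1429, 3.8571, -1.1429, -5.1429, 2.8571
Σ(z_t−z̄)(z_{t+2}−z̄) = (-27.5510) + (11.0204) + (8.1633) + (-19.8367) + (-3.2653) = -31.4694
Denominator Σ(z_t−z̄)² = 124.8571
r_2 = -31.4694 / 124.8571 = -0.252

-0.252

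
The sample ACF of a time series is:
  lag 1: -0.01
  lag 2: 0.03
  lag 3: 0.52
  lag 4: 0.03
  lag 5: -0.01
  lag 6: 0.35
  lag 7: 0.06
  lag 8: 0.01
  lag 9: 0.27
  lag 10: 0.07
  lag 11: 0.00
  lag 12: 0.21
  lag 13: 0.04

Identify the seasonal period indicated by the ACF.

The largest autocorrelation is r_3 = 0.52, with weaker echoes at lags 6 (0.35), 9 (0.27) and 12 (0.21); the remaining lags stay at or below 0.07.
The dominant spike at lag 3 indicates a seasonal period of 3.

3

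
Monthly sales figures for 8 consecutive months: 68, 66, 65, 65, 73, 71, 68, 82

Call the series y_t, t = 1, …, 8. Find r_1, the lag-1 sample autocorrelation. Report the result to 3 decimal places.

0.052

Mean ȳ = (68 + 66 + 65 + 65 + 73 + 71 + 68 + 82)/8 = 69.7500
Deviations from mean: -1.7500, -3.7500, -4.7500, -4.7500, 3.2500, 1.2500, -1.7500, 12.2500
Σ(y_t−ȳ)(y_{t+1}−ȳ) = (6.5625) + (17.8125) + (22.5625) + (-15.4375) + (4.0625) + (-2.1875) + (-21.4375) = 11.9375
Denominator Σ(y_t−ȳ)² = 227.5000
r_1 = 11.9375 / 227.5000 = 0.052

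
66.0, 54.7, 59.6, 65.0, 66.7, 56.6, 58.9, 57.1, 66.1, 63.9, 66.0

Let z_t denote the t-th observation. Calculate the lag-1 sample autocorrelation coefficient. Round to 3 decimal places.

-0.020

Mean z̄ = (66.0 + 54.7 + 59.6 + 65.0 + 66.7 + 56.6 + 58.9 + 57.1 + 66.1 + 63.9 + 66.0)/11 = 61.8727
Numerator Σ_{t=1}^{10}(z_t−z̄)(z_{t+1}−z̄) = -4.1426
Denominator Σ(z_t−z̄)² = 205.1618
r_1 = -4.1426 / 205.1618 = -0.020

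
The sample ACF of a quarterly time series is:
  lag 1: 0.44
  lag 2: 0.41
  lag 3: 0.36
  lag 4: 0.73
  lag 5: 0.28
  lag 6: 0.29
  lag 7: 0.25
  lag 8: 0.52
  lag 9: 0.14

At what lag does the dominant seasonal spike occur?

4

The largest autocorrelation is r_4 = 0.73, with a weaker echo at lag 8 (0.52); the remaining lags stay at or below 0.44. The elevated value at lag 1 (0.44), dropping to 0.41 at lag 2, reflects decaying short-term dependence rather than seasonality.
The dominant spike at lag 4 indicates a seasonal period of 4.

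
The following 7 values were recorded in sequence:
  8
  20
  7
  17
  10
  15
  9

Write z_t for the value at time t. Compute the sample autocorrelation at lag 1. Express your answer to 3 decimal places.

-0.823

Mean z̄ = (8 + 20 + 7 + 17 + 10 + 15 + 9)/7 = 12.2857
Deviations from mean: -4.2857, 7.7143, -5.2857, 4.7143, -2.2857, 2.7143, -3.2857
Numerator Σ_{t=1}^{6}(z_t−z̄)(z_{t+1}−z̄) = -124.6531
Denominator Σ(z_t−z̄)² = 151.4286
r_1 = -124.6531 / 151.4286 = -0.823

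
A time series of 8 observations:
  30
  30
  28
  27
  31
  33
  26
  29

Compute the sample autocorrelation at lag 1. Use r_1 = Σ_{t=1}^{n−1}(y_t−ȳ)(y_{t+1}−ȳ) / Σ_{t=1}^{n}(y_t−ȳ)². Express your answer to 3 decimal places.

-0.178

Mean ȳ = (30 + 30 + 28 + 27 + 31 + 33 + 26 + 29)/8 = 29.2500
Deviations from mean: 0.7500, 0.7500, -1.2500, -2.2500, 1.7500, 3.7500, -3.2500, -0.2500
Σ(y_t−ȳ)(y_{t+1}−ȳ) = (0.5625) + (-0.9375) + (2.8125) + (-3.9375) + (6.5625) + (-12.1875) + (0.8125) = -6.3125
Denominator Σ(y_t−ȳ)² = 35.5000
r_1 = -6.3125 / 35.5000 = -0.178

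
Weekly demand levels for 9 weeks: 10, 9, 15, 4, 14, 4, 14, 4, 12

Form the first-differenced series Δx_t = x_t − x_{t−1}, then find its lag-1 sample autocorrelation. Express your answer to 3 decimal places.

-0.902

First differences Δx: -1, 6, -11, 10, -10, 10, -10, 8
Mean of differences = 0.2500
Numerator Σ(Δx_t−Δx̄)(Δx_{t+1}−Δx̄) = -560.8125
Denominator Σ(Δx_t−Δx̄)² = 621.5000
r_1(Δx) = -560.8125 / 621.5000 = -0.902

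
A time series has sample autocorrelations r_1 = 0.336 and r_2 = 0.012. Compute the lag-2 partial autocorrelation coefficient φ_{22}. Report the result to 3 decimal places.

-0.114

φ_{22} = (r_2 − r_1²) / (1 − r_1²)
r_1² = (0.336)² = 0.112896
Numerator = 0.012 − 0.1129 = -0.1009; denominator = 1 − 0.1129 = 0.8871
φ_{22} = -0.1009 / 0.8871 = -0.114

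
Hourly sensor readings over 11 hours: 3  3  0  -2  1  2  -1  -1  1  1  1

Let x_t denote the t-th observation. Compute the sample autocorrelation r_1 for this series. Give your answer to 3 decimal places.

0.212

Mean x̄ = (3 + 3 + 0 − 2 + 1 + 2 − 1 − 1 + 1 + 1 + 1)/11 = 0.7273
Numerator Σ_{t=1}^{10}(x_t−x̄)(x_{t+1}−x̄) = 5.5620
Denominator Σ(x_t−x̄)² = 26.1818
r_1 = 5.5620 / 26.1818 = 0.212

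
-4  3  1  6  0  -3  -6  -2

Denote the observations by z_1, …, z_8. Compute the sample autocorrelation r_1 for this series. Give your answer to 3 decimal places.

0.252

Mean z̄ = (-4 + 3 + 1 + 6 + 0 − 3 − 6 − 2)/8 = -0.6250
Deviations from mean: -3.3750, 3.6250, 1.6250, 6.6250, 0.6250, -2.3750, -5.3750, -1.3750
Σ(z_t−z̄)(z_{t+1}−z̄) = (-12.2344) + (5.8906) + (10.7656) + (4.1406) + (-1.4844) + (12.7656) + (7.3906) = 27.2344
Denominator Σ(z_t−z̄)² = 107.8750
r_1 = 27.2344 / 107.8750 = 0.252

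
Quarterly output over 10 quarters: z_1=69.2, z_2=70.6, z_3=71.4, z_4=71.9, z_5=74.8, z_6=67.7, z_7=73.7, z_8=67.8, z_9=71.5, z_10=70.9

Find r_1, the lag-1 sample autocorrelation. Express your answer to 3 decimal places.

-0.576

Mean z̄ = (69.2 + 70.6 + 71.4 + 71.9 + 74.8 + 67.7 + 73.7 + 67.8 + 71.5 + 70.9)/10 = 70.9500
Numerator Σ_{t=1}^{9}(z_t−z̄)(z_{t+1}−z̄) = -27.3325
Denominator Σ(z_t−z̄)² = 47.4650
r_1 = -27.3325 / 47.4650 = -0.576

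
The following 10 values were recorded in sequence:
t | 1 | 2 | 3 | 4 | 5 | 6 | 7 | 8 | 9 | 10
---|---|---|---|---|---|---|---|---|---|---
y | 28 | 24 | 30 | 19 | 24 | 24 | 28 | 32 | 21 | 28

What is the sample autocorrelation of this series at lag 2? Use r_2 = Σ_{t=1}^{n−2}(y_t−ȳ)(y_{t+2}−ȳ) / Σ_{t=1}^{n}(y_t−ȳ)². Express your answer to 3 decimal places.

Mean ȳ = (28 + 24 + 30 + 19 + 24 + 24 + 28 + 32 + 21 + 28)/10 = 25.8000
Numerator Σ_{t=1}^{8}(y_t−ȳ)(y_{t+2}−ȳ) = 14.1200
Denominator Σ(y_t−ȳ)² = 149.6000
r_2 = 14.1200 / 149.6000 = 0.094

0.094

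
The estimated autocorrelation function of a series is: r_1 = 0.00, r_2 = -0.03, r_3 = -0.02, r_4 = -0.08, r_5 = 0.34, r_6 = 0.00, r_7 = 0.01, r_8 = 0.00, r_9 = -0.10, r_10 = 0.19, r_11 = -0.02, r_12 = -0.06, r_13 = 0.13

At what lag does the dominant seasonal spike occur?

5

The largest autocorrelation is r_5 = 0.34, with a weaker echo at lag 10 (0.19); the remaining lags stay at or below 0.13.
The dominant spike at lag 5 indicates a seasonal period of 5.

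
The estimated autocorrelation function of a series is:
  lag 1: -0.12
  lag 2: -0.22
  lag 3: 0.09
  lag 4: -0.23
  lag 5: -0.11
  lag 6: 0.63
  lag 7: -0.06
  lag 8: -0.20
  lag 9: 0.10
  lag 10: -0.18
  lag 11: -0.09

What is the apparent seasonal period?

The largest autocorrelation is r_6 = 0.63; the remaining lags stay at or below 0.10.
The dominant spike at lag 6 indicates a seasonal period of 6.

6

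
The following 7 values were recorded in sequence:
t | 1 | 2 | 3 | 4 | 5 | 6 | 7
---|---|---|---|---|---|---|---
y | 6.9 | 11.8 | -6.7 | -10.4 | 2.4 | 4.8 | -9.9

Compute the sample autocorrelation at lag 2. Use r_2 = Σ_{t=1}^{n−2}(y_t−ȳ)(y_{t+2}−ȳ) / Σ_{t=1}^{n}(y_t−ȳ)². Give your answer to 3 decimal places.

-0.560

Mean ȳ = (6.9 + 11.8 − 6.7 − 10.4 + 2.4 + 4.8 − 9.9)/7 = -0.1571
Deviations from mean: 7.0571, 11.9571, -6.5429, -10.2429, 2.5571, 4.9571, -9.7429
Σ(y_t−ȳ)(y_{t+2}−ȳ) = (-46.1739) + (-122.4753) + (-16.7310) + (-50.7753) + (-24.9139) = -261.0694
Denominator Σ(y_t−ȳ)² = 466.5371
r_2 = -261.0694 / 466.5371 = -0.560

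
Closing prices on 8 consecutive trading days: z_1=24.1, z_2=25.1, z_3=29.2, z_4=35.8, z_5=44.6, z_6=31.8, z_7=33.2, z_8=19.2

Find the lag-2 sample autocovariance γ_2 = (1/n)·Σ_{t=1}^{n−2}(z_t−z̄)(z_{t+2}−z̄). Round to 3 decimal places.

-0.746

Mean z̄ = (24.1 + 25.1 + 29.2 + 35.8 + 44.6 + 31.8 + 33.2 + 19.2)/8 = 30.3750
Σ_{t=1}^{6}(z_t−z̄)(z_{t+2}−z̄) = -5.9663
γ_2 = -5.9663 / 8 = -0.746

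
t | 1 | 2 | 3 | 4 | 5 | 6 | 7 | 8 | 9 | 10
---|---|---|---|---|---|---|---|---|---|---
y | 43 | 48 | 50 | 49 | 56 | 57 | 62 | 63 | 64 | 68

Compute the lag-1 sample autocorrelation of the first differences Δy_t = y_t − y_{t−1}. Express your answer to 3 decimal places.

First differences Δy: 5, 2, -1, 7, 1, 5, 1, 1, 4
Mean of differences = 2.7778
Numerator Σ(Δy_t−Δȳ)(Δy_{t+1}−Δȳ) = -29.1605
Denominator Σ(Δy_t−Δȳ)² = 53.5556
r_1(Δy) = -29.1605 / 53.5556 = -0.544

-0.544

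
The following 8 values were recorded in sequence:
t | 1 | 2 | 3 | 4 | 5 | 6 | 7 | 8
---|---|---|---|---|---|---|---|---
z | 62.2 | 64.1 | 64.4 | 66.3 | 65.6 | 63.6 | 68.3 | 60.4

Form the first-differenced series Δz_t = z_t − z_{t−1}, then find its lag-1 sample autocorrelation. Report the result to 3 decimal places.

First differences Δz: 1.9, 0.3, 1.9, -0.7, -2.0, 4.7, -7.9
Mean of differences = -0.2571
Numerator Σ(Δz_t−Δz̄)(Δz_{t+1}−Δz̄) = -44.3061
Denominator Σ(Δz_t−Δz̄)² = 95.8371
r_1(Δz) = -44.3061 / 95.8371 = -0.462

-0.462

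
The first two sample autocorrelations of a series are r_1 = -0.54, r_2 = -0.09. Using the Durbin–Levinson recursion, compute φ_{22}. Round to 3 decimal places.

φ_{22} = (r_2 − r_1²) / (1 − r_1²)
r_1² = (-0.54)² = 0.2916
Numerator = -0.09 − 0.2916 = -0.3816; denominator = 1 − 0.2916 = 0.7084
φ_{22} = -0.3816 / 0.7084 = -0.539

-0.539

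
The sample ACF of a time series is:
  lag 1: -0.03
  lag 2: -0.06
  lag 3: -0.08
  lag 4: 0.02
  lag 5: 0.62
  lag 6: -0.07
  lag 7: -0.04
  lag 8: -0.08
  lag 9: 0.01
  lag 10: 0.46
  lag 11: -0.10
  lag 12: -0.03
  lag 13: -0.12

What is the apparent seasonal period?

The largest autocorrelation is r_5 = 0.62, with a weaker echo at lag 10 (0.46); the remaining lags stay at or below 0.02.
The dominant spike at lag 5 indicates a seasonal period of 5.

5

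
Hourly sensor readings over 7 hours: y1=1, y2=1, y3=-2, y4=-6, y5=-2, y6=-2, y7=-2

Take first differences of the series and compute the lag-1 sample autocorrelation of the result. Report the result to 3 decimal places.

-0.146

First differences Δy: 0, -3, -4, 4, 0, 0
Mean of differences = -0.5000
Numerator Σ(Δy_t−Δȳ)(Δy_{t+1}−Δȳ) = -5.7500
Denominator Σ(Δy_t−Δȳ)² = 39.5000
r_1(Δy) = -5.7500 / 39.5000 = -0.146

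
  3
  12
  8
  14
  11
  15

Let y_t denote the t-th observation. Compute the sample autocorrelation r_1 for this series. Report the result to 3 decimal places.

-0.203

Mean ȳ = (3 + 12 + 8 + 14 + 11 + 15)/6 = 10.5000
Deviations from mean: -7.5000, 1.5000, -2.5000, 3.5000, 0.5000, 4.5000
Numerator Σ_{t=1}^{5}(y_t−ȳ)(y_{t+1}−ȳ) = -19.7500
Denominator Σ(y_t−ȳ)² = 97.5000
r_1 = -19.7500 / 97.5000 = -0.203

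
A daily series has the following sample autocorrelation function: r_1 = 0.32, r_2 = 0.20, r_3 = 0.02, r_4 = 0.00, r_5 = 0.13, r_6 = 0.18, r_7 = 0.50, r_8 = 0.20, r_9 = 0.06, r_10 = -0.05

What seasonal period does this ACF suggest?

7

The largest autocorrelation is r_7 = 0.50; the remaining lags stay at or below 0.32. The elevated value at lag 1 (0.32), dropping to 0.20 at lag 2, reflects decaying short-term dependence rather than seasonality.
The dominant spike at lag 7 indicates a seasonal period of 7.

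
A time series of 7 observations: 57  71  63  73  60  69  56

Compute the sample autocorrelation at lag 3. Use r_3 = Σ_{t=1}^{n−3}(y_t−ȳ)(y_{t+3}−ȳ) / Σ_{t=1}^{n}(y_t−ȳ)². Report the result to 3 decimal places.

-0.594

Mean ȳ = (57 + 71 + 63 + 73 + 60 + 69 + 56)/7 = 64.1429
Deviations from mean: -7.1429, 6.8571, -1.1429, 8.8571, -4.1429, 4.8571, -8.1429
Numerator Σ_{t=1}^{4}(y_t−ȳ)(y_{t+3}−ȳ) = -169.3469
Denominator Σ(y_t−ȳ)² = 284.8571
r_3 = -169.3469 / 284.8571 = -0.594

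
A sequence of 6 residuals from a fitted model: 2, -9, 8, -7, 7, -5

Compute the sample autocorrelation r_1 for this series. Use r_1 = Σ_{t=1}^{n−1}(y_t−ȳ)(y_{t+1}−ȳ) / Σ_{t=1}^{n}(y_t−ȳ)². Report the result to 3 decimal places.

-0.858

Mean ȳ = (2 − 9 + 8 − 7 + 7 − 5)/6 = -0.6667
Deviations from mean: 2.6667, -8.3333, 8.6667, -6.3333, 7.6667, -4.3333
Numerator Σ_{t=1}^{5}(y_t−ȳ)(y_{t+1}−ȳ) = -231.1111
Denominator Σ(y_t−ȳ)² = 269.3333
r_1 = -231.1111 / 269.3333 = -0.858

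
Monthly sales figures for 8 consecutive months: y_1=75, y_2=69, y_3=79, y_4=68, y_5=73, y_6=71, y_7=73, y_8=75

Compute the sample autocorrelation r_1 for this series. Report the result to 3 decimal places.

-0.705

Mean ȳ = (75 + 69 + 79 + 68 + 73 + 71 + 73 + 75)/8 = 72.8750
Deviations from mean: 2.1250, -3.8750, 6.1250, -4.8750, 0.1250, -1.8750, 0.1250, 2.1250
Numerator Σ_{t=1}^{7}(y_t−ȳ)(y_{t+1}−ȳ) = -62.6406
Denominator Σ(y_t−ȳ)² = 88.8750
r_1 = -62.6406 / 88.8750 = -0.705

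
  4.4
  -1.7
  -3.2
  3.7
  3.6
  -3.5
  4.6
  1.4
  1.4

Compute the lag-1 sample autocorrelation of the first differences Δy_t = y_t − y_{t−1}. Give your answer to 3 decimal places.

-0.394

First differences Δy: -6.1, -1.5, 6.9, -0.1, -7.1, 8.1, -3.2, 0.0
Mean of differences = -0.3750
Numerator Σ(Δy_t−Δȳ)(Δy_{t+1}−Δȳ) = -83.5881
Denominator Σ(Δy_t−Δȳ)² = 212.2150
r_1(Δy) = -83.5881 / 212.2150 = -0.394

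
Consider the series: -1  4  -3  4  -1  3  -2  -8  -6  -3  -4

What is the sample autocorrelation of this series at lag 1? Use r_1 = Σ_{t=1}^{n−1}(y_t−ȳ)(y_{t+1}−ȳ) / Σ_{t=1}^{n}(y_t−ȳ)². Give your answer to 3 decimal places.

Mean ȳ = (-1 + 4 − 3 + 4 − 1 + 3 − 2 − 8 − 6 − 3 − 4)/11 = -1.5455
Numerator Σ_{t=1}^{10}(y_t−ȳ)(y_{t+1}−ȳ) = 32.0661
Denominator Σ(y_t−ȳ)² = 154.7273
r_1 = 32.0661 / 154.7273 = 0.207

0.207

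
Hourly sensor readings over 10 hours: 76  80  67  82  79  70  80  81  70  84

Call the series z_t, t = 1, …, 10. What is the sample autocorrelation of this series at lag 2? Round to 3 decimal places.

Mean z̄ = (76 + 80 + 67 + 82 + 79 + 70 + 80 + 81 + 70 + 84)/10 = 76.9000
Numerator Σ_{t=1}^{8}(z_t−z̄)(z_{t+2}−z̄) = -45.3200
Denominator Σ(z_t−z̄)² = 310.9000
r_2 = -45.3200 / 310.9000 = -0.146

-0.146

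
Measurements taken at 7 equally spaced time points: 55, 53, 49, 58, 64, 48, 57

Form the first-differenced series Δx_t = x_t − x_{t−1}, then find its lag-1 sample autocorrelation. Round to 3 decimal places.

First differences Δx: -2, -4, 9, 6, -16, 9
Mean of differences = 0.3333
Numerator Σ(Δx_t−Δx̄)(Δx_{t+1}−Δx̄) = -212.4444
Denominator Σ(Δx_t−Δx̄)² = 473.3333
r_1(Δx) = -212.4444 / 473.3333 = -0.449

-0.449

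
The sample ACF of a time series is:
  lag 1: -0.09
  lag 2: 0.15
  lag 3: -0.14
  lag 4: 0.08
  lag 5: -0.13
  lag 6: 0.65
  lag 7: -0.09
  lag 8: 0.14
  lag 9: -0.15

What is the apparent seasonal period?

6

The largest autocorrelation is r_6 = 0.65; the remaining lags stay at or below 0.15.
The dominant spike at lag 6 indicates a seasonal period of 6.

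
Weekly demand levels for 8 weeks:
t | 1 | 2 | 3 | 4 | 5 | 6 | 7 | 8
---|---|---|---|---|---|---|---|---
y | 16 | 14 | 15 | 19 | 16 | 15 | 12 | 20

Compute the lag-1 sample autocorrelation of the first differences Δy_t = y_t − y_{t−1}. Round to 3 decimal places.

First differences Δy: -2, 1, 4, -3, -1, -3, 8
Mean of differences = 0.5714
Numerator Σ(Δy_t−Δȳ)(Δy_{t+1}−Δȳ) = -27.1837
Denominator Σ(Δy_t−Δȳ)² = 101.7143
r_1(Δy) = -27.1837 / 101.7143 = -0.267

-0.267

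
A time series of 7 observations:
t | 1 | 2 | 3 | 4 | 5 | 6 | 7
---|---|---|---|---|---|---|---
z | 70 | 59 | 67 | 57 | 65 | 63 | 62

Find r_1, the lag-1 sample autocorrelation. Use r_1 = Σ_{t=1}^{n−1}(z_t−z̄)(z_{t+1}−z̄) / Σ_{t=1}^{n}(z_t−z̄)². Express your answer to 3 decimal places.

-0.650

Mean z̄ = (70 + 59 + 67 + 57 + 65 + 63 + 62)/7 = 63.2857
Deviations from mean: 6.7143, -4.2857, 3.7143, -6.2857, 1.7143, -0.2857, -1.2857
Numerator Σ_{t=1}^{6}(z_t−z̄)(z_{t+1}−z̄) = -78.9388
Denominator Σ(z_t−z̄)² = 121.4286
r_1 = -78.9388 / 121.4286 = -0.650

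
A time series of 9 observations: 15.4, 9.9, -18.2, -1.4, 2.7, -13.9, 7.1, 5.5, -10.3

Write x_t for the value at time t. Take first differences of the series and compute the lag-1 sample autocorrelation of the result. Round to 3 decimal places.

First differences Δx: -5.5, -28.1, 16.8, 4.1, -16.6, 21.0, -1.6, -15.8
Mean of differences = -3.2125
Numerator Σ(Δx_t−Δx̄)(Δx_{t+1}−Δx̄) = -698.0852
Denominator Σ(Δx_t−Δx̄)² = 2005.1088
r_1(Δx) = -698.0852 / 2005.1088 = -0.348

-0.348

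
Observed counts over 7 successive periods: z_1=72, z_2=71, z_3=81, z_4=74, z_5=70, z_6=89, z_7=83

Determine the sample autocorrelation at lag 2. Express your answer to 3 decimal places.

-0.340

Mean z̄ = (72 + 71 + 81 + 74 + 70 + 89 + 83)/7 = 77.1429
Numerator Σ_{t=1}^{5}(z_t−z̄)(z_{t+2}−z̄) = -107.1837
Denominator Σ(z_t−z̄)² = 314.8571
r_2 = -107.1837 / 314.8571 = -0.340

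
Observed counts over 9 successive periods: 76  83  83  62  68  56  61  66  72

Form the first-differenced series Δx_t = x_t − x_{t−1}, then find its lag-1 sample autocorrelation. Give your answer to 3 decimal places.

-0.281

First differences Δx: 7, 0, -21, 6, -12, 5, 5, 6
Mean of differences = -0.5000
Numerator Σ(Δx_t−Δx̄)(Δx_{t+1}−Δx̄) = -211.7500
Denominator Σ(Δx_t−Δx̄)² = 754.0000
r_1(Δx) = -211.7500 / 754.0000 = -0.281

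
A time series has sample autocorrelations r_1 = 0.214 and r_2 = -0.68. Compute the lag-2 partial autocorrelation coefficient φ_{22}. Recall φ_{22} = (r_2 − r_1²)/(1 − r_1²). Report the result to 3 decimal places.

φ_{22} = (r_2 − r_1²) / (1 − r_1²)
r_1² = (0.214)² = 0.045796
Numerator = -0.68 − 0.0458 = -0.7258; denominator = 1 − 0.0458 = 0.9542
φ_{22} = -0.7258 / 0.9542 = -0.761

-0.761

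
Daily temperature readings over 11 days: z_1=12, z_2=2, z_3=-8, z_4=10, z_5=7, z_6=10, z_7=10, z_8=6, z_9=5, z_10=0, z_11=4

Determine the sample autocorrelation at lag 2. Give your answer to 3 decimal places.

-0.297

Mean z̄ = (12 + 2 − 8 + 10 + 7 + 10 + 10 + 6 + 5 + 0 + 4)/11 = 5.2727
Numerator Σ_{t=1}^{9}(z_t−z̄)(z_{t+2}−z̄) = -98.5124
Denominator Σ(z_t−z̄)² = 332.1818
r_2 = -98.5124 / 332.1818 = -0.297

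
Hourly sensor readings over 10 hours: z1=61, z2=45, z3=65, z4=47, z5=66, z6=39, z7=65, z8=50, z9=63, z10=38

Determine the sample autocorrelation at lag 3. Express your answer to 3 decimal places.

Mean z̄ = (61 + 45 + 65 + 47 + 66 + 39 + 65 + 50 + 63 + 38)/10 = 53.9000
Σ(z_t−z̄)(z_{t+3}−z̄) = (-48.9900) + (-107.6900) + (-165.3900) + (-76.5900) + (-47.1900) + (-135.5900) + (-176.4900) = -757.9300
Denominator Σ(z_t−z̄)² = 1142.9000
r_3 = -757.9300 / 1142.9000 = -0.663

-0.663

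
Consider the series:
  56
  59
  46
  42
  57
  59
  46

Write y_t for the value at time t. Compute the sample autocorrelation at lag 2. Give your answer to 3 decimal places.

Mean ȳ = (56 + 59 + 46 + 42 + 57 + 59 + 46)/7 = 52.1429
Σ(y_t−ȳ)(y_{t+2}−ȳ) = (-23.6939) + (-69.5510) + (-29.8367) + (-69.5510) + (-29.8367) = -222.4694
Denominator Σ(y_t−ȳ)² = 310.8571
r_2 = -222.4694 / 310.8571 = -0.716

-0.716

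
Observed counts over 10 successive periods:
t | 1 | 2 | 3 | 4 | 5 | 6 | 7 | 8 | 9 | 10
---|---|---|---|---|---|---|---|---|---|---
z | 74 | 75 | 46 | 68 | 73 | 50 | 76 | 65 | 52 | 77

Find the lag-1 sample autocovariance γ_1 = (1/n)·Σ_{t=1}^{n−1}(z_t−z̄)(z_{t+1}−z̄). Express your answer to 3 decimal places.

Mean z̄ = (74 + 75 + 46 + 68 + 73 + 50 + 76 + 65 + 52 + 77)/10 = 65.6000
Σ_{t=1}^{9}(z_t−z̄)(z_{t+1}−z̄) = -565.3600
γ_1 = -565.3600 / 10 = -56.536

-56.536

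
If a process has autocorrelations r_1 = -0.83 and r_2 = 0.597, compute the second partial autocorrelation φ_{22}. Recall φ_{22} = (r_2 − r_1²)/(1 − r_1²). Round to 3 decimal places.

-0.295

φ_{22} = (r_2 − r_1²) / (1 − r_1²)
r_1² = (-0.83)² = 0.6889
Numerator = 0.597 − 0.6889 = -0.0919; denominator = 1 − 0.6889 = 0.3111
φ_{22} = -0.0919 / 0.3111 = -0.295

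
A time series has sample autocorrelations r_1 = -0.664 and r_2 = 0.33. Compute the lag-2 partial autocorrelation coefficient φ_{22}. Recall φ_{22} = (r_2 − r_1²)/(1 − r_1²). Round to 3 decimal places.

φ_{22} = (r_2 − r_1²) / (1 − r_1²)
r_1² = (-0.664)² = 0.440896
Numerator = 0.33 − 0.4409 = -0.1109; denominator = 1 − 0.4409 = 0.5591
φ_{22} = -0.1109 / 0.5591 = -0.198

-0.198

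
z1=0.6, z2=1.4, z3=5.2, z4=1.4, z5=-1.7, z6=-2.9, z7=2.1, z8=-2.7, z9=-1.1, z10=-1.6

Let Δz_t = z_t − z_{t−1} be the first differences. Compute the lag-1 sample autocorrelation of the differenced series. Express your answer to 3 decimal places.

First differences Δz: 0.8, 3.8, -3.8, -3.1, -1.2, 5.0, -4.8, 1.6, -0.5
Mean of differences = -0.2444
Numerator Σ(Δz_t−Δz̄)(Δz_{t+1}−Δz̄) = -35.0509
Denominator Σ(Δz_t−Δz̄)² = 90.8822
r_1(Δz) = -35.0509 / 90.8822 = -0.386

-0.386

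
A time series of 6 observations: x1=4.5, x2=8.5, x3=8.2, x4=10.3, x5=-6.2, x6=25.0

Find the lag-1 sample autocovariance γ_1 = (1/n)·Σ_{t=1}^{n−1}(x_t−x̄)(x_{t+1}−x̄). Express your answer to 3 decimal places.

-45.184

Mean x̄ = (4.5 + 8.5 + 8.2 + 10.3 − 6.2 + 25.0)/6 = 8.3833
Σ_{t=1}^{5}(x_t−x̄)(x_{t+1}−x̄) = -271.1036
γ_1 = -271.1036 / 6 = -45.184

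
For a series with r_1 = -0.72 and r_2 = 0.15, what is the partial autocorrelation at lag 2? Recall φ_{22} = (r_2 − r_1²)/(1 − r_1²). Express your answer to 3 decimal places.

-0.765

φ_{22} = (r_2 − r_1²) / (1 − r_1²)
r_1² = (-0.72)² = 0.5184
Numerator = 0.15 − 0.5184 = -0.3684; denominator = 1 − 0.5184 = 0.4816
φ_{22} = -0.3684 / 0.4816 = -0.765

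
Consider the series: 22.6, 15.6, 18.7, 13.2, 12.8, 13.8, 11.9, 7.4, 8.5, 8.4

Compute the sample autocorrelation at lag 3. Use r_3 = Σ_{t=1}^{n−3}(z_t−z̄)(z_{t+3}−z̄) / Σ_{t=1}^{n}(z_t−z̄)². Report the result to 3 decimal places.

0.040

Mean z̄ = (22.6 + 15.6 + 18.7 + 13.2 + 12.8 + 13.8 + 11.9 + 7.4 + 8.5 + 8.4)/10 = 13.2900
Numerator Σ_{t=1}^{7}(z_t−z̄)(z_{t+3}−z̄) = 8.1547
Denominator Σ(z_t−z̄)² = 205.2690
r_3 = 8.1547 / 205.2690 = 0.040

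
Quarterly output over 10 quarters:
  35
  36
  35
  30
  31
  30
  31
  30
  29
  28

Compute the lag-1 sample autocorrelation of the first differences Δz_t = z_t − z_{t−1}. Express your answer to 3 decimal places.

-0.292

First differences Δz: 1, -1, -5, 1, -1, 1, -1, -1, -1
Mean of differences = -0.7778
Numerator Σ(Δz_t−Δz̄)(Δz_{t+1}−Δz̄) = -8.0494
Denominator Σ(Δz_t−Δz̄)² = 27.5556
r_1(Δz) = -8.0494 / 27.5556 = -0.292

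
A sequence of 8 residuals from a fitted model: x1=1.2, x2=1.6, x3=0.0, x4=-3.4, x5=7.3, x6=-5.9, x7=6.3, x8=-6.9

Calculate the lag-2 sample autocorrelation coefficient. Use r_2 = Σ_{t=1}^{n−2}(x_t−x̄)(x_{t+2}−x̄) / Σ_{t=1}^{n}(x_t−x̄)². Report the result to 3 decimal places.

0.531

Mean x̄ = (1.2 + 1.6 + 0.0 − 3.4 + 7.3 − 5.9 + 6.3 − 6.9)/8 = 0.0250
Deviations from mean: 1.1750, 1.5750, -0.0250, -3.4250, 7.2750, -5.9250, 6.2750, -6.9250
Numerator Σ_{t=1}^{6}(x_t−x̄)(x_{t+2}−x̄) = 101.3688
Denominator Σ(x_t−x̄)² = 190.9550
r_2 = 101.3688 / 190.9550 = 0.531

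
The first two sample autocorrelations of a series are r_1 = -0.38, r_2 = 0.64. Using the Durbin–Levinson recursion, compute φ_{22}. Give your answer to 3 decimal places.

0.579

φ_{22} = (r_2 − r_1²) / (1 − r_1²)
r_1² = (-0.38)² = 0.1444
Numerator = 0.64 − 0.1444 = 0.4956; denominator = 1 − 0.1444 = 0.8556
φ_{22} = 0.4956 / 0.8556 = 0.579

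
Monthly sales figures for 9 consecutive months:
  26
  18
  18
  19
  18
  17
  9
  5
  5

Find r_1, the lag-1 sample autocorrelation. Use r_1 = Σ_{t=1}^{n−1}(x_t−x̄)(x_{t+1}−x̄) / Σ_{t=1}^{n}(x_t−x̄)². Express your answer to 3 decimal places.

Mean x̄ = (26 + 18 + 18 + 19 + 18 + 17 + 9 + 5 + 5)/9 = 15.0000
Numerator Σ_{t=1}^{8}(x_t−x̄)(x_{t+1}−x̄) = 220.0000
Denominator Σ(x_t−x̄)² = 404.0000
r_1 = 220.0000 / 404.0000 = 0.545

0.545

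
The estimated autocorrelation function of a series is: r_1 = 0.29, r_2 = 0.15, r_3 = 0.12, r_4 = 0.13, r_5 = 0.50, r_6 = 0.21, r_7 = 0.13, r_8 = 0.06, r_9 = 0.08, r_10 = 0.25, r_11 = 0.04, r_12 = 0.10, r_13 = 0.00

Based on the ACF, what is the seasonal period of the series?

5

The largest autocorrelation is r_5 = 0.50; the remaining lags stay at or below 0.29. The elevated value at lag 1 (0.29), dropping to 0.15 at lag 2, reflects decaying short-term dependence rather than seasonality.
The dominant spike at lag 5 indicates a seasonal period of 5.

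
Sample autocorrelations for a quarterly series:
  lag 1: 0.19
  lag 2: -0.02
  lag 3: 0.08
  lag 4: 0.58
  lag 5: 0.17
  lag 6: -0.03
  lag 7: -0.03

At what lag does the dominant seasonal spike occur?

The largest autocorrelation is r_4 = 0.58; the remaining lags stay at or below 0.19.
The dominant spike at lag 4 indicates a seasonal period of 4.

4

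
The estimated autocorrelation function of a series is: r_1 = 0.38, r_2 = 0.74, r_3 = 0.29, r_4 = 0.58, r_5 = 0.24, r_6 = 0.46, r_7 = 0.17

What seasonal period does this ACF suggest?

The largest autocorrelation is r_2 = 0.74, with weaker echoes at lags 4 (0.58) and 6 (0.46); the remaining lags stay at or below 0.38.
The dominant spike at lag 2 indicates a seasonal period of 2.

2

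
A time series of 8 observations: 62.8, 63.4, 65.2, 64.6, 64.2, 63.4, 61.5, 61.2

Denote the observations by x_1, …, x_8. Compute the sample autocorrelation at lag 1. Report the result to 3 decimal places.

0.535

Mean x̄ = (62.8 + 63.4 + 65.2 + 64.6 + 64.2 + 63.4 + 61.5 + 61.2)/8 = 63.2875
Deviations from mean: -0.4875, 0.1125, 1.9125, 1.3125, 0.9125, 0.1125, -1.7875, -2.0875
Numerator Σ_{t=1}^{7}(x_t−x̄)(x_{t+1}−x̄) = 7.5011
Denominator Σ(x_t−x̄)² = 14.0288
r_1 = 7.5011 / 14.0288 = 0.535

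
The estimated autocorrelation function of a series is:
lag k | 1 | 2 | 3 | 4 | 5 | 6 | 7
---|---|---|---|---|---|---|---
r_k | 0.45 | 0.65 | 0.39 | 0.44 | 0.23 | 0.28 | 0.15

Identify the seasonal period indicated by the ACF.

The largest autocorrelation is r_2 = 0.65; the remaining lags stay at or below 0.45.
The dominant spike at lag 2 indicates a seasonal period of 2.

2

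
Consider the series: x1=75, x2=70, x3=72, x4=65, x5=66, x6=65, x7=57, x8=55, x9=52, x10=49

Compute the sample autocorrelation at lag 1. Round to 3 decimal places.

Mean x̄ = (75 + 70 + 72 + 65 + 66 + 65 + 57 + 55 + 52 + 49)/10 = 62.6000
Numerator Σ_{t=1}^{9}(x_t−x̄)(x_{t+1}−x̄) = 454.0400
Denominator Σ(x_t−x̄)² = 706.4000
r_1 = 454.0400 / 706.4000 = 0.643

0.643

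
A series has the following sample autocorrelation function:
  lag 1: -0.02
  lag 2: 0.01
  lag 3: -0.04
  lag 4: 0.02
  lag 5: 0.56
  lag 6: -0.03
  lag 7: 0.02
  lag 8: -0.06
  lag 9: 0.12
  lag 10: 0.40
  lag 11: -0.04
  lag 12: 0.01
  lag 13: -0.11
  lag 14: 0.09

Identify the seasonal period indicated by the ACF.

The largest autocorrelation is r_5 = 0.56, with a weaker echo at lag 10 (0.40); the remaining lags stay at or below 0.12.
The dominant spike at lag 5 indicates a seasonal period of 5.

5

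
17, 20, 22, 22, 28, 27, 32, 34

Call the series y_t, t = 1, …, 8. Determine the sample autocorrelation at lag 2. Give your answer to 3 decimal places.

0.253

Mean ȳ = (17 + 20 + 22 + 22 + 28 + 27 + 32 + 34)/8 = 25.2500
Deviations from mean: -8.2500, -5.2500, -3.2500, -3.2500, 2.7500, 1.7500, 6.7500, 8.7500
Σ(y_t−ȳ)(y_{t+2}−ȳ) = (26.8125) + (17.0625) + (-8.9375) + (-5.6875) + (18.5625) + (15.3125) = 63.1250
Denominator Σ(y_t−ȳ)² = 249.5000
r_2 = 63.1250 / 249.5000 = 0.253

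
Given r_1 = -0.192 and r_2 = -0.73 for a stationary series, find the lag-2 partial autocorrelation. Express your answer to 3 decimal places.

φ_{22} = (r_2 − r_1²) / (1 − r_1²)
r_1² = (-0.192)² = 0.036864
Numerator = -0.73 − 0.0369 = -0.7669; denominator = 1 − 0.0369 = 0.9631
φ_{22} = -0.7669 / 0.9631 = -0.796

-0.796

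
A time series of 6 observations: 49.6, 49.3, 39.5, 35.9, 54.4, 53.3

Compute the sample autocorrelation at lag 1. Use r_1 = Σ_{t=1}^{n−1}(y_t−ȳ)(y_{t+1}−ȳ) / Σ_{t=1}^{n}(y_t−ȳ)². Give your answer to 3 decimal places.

Mean ȳ = (49.6 + 49.3 + 39.5 + 35.9 + 54.4 + 53.3)/6 = 47.0000
Deviations from mean: 2.6000, 2.3000, -7.5000, -11.1000, 7.4000, 6.3000
Σ(y_t−ȳ)(y_{t+1}−ȳ) = (5.9800) + (-17.2500) + (83.2500) + (-82.1400) + (46.6200) = 36.4600
Denominator Σ(y_t−ȳ)² = 285.9600
r_1 = 36.4600 / 285.9600 = 0.128

0.128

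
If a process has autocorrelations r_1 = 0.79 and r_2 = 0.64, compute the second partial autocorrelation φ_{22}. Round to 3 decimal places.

0.042

φ_{22} = (r_2 − r_1²) / (1 − r_1²)
r_1² = (0.79)² = 0.6241
Numerator = 0.64 − 0.6241 = 0.0159; denominator = 1 − 0.6241 = 0.3759
φ_{22} = 0.0159 / 0.3759 = 0.042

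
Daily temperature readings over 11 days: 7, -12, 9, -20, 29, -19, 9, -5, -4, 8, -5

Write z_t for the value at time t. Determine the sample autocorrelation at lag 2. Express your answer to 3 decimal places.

Mean z̄ = (7 − 12 + 9 − 20 + 29 − 19 + 9 − 5 − 4 + 8 − 5)/11 = -0.2727
Numerator Σ_{t=1}^{9}(z_t−z̄)(z_{t+2}−z̄) = 1243.5785
Denominator Σ(z_t−z̄)² = 2086.1818
r_2 = 1243.5785 / 2086.1818 = 0.596

0.596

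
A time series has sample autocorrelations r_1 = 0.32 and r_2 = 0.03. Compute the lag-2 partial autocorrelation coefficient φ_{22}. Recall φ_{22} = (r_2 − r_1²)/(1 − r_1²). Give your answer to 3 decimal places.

φ_{22} = (r_2 − r_1²) / (1 − r_1²)
r_1² = (0.32)² = 0.1024
Numerator = 0.03 − 0.1024 = -0.0724; denominator = 1 − 0.1024 = 0.8976
φ_{22} = -0.0724 / 0.8976 = -0.081

-0.081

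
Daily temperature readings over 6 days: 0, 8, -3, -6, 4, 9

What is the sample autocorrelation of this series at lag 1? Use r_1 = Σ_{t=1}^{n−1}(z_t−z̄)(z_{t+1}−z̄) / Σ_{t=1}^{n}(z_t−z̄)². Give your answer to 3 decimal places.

Mean z̄ = (0 + 8 − 3 − 6 + 4 + 9)/6 = 2.0000
Σ(z_t−z̄)(z_{t+1}−z̄) = (-12.0000) + (-30.0000) + (40.0000) + (-16.0000) + (14.0000) = -4.0000
Denominator Σ(z_t−z̄)² = 182.0000
r_1 = -4.0000 / 182.0000 = -0.022

-0.022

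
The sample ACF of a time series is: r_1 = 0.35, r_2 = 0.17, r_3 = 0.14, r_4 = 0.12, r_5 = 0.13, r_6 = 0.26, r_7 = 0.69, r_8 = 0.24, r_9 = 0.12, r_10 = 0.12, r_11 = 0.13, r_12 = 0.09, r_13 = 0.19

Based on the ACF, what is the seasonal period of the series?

The largest autocorrelation is r_7 = 0.69; the remaining lags stay at or below 0.35. The elevated value at lag 1 (0.35), dropping to 0.17 at lag 2, reflects decaying short-term dependence rather than seasonality.
The dominant spike at lag 7 indicates a seasonal period of 7.

7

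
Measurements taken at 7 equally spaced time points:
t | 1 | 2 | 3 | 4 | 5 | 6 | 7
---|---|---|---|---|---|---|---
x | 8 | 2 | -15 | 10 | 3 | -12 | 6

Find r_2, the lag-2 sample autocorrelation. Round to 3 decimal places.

Mean x̄ = (8 + 2 − 15 + 10 + 3 − 12 + 6)/7 = 0.2857
Deviations from mean: 7.7143, 1.7143, -15.2857, 9.7143, 2.7143, -12.2857, 5.7143
Numerator Σ_{t=1}^{5}(x_t−x̄)(x_{t+2}−x̄) = -246.5918
Denominator Σ(x_t−x̄)² = 581.4286
r_2 = -246.5918 / 581.4286 = -0.424

-0.424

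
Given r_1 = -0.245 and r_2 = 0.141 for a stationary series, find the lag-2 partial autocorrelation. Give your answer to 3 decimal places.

φ_{22} = (r_2 − r_1²) / (1 − r_1²)
r_1² = (-0.245)² = 0.060025
Numerator = 0.141 − 0.0600 = 0.0810; denominator = 1 − 0.0600 = 0.9400
φ_{22} = 0.0810 / 0.9400 = 0.086

0.086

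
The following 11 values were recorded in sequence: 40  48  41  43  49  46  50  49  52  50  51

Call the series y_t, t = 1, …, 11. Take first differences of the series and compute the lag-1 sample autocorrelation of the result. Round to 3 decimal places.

-0.588

First differences Δy: 8, -7, 2, 6, -3, 4, -1, 3, -2, 1
Mean of differences = 1.1000
Numerator Σ(Δy_t−Δȳ)(Δy_{t+1}−Δȳ) = -106.4100
Denominator Σ(Δy_t−Δȳ)² = 180.9000
r_1(Δy) = -106.4100 / 180.9000 = -0.588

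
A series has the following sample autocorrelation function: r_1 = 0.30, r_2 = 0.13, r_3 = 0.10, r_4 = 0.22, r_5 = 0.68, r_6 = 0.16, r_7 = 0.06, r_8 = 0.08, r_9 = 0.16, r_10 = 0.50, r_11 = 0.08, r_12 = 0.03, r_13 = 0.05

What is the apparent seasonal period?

The largest autocorrelation is r_5 = 0.68, with a weaker echo at lag 10 (0.50); the remaining lags stay at or below 0.30. The elevated value at lag 1 (0.30), dropping to 0.13 at lag 2, reflects decaying short-term dependence rather than seasonality.
The dominant spike at lag 5 indicates a seasonal period of 5.

5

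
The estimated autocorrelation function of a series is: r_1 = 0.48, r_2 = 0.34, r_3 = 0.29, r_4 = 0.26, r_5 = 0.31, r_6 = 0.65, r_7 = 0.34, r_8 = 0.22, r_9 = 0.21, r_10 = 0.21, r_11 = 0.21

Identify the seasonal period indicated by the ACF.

The largest autocorrelation is r_6 = 0.65; the remaining lags stay at or below 0.48. The elevated value at lag 1 (0.48), dropping to 0.34 at lag 2, reflects decaying short-term dependence rather than seasonality.
The dominant spike at lag 6 indicates a seasonal period of 6.

6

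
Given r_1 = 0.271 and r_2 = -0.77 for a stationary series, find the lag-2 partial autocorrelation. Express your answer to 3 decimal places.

φ_{22} = (r_2 − r_1²) / (1 − r_1²)
r_1² = (0.271)² = 0.073441
Numerator = -0.77 − 0.0734 = -0.8434; denominator = 1 − 0.0734 = 0.9266
φ_{22} = -0.8434 / 0.9266 = -0.910

-0.910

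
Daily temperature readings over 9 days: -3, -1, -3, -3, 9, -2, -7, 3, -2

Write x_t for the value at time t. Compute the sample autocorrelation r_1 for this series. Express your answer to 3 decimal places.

-0.289

Mean x̄ = (-3 − 1 − 3 − 3 + 9 − 2 − 7 + 3 − 2)/9 = -1.0000
Numerator Σ_{t=1}^{8}(x_t−x̄)(x_{t+1}−x̄) = -48.0000
Denominator Σ(x_t−x̄)² = 166.0000
r_1 = -48.0000 / 166.0000 = -0.289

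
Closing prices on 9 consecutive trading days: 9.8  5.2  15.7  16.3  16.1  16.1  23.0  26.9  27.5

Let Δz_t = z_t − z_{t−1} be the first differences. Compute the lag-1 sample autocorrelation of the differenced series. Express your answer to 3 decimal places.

First differences Δz: -4.6, 10.5, 0.6, -0.2, 0.0, 6.9, 3.9, 0.6
Mean of differences = 2.2125
Numerator Σ(Δz_t−Δz̄)(Δz_{t+1}−Δz̄) = -65.7764
Denominator Σ(Δz_t−Δz̄)² = 155.8288
r_1(Δz) = -65.7764 / 155.8288 = -0.422

-0.422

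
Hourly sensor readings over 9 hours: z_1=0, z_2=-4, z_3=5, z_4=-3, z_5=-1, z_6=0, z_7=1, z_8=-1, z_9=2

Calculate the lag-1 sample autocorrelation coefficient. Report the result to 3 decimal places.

Mean z̄ = (0 − 4 + 5 − 3 − 1 + 0 + 1 − 1 + 2)/9 = -0.1111
Numerator Σ_{t=1}^{8}(z_t−z̄)(z_{t+1}−z̄) = -35.3457
Denominator Σ(z_t−z̄)² = 56.8889
r_1 = -35.3457 / 56.8889 = -0.621

-0.621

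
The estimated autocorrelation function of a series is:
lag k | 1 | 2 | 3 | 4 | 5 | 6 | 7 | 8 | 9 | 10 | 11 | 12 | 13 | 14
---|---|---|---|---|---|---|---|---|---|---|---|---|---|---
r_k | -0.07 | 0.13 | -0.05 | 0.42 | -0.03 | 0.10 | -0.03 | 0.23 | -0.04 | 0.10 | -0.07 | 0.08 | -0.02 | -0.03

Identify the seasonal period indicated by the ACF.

4

The largest autocorrelation is r_4 = 0.42, with a weaker echo at lag 8 (0.23); the remaining lags stay at or below 0.13.
The dominant spike at lag 4 indicates a seasonal period of 4.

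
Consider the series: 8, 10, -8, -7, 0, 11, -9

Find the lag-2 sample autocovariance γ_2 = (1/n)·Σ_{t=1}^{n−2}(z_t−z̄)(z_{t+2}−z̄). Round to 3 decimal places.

Mean z̄ = (8 + 10 − 8 − 7 + 0 + 11 − 9)/7 = 0.7143
Deviations: 7.2857, 9.2857, -8.7143, -7.7143, -0.7143, 10.2857, -9.7143
Σ_{t=1}^{5}(z_t−z̄)(z_{t+2}−z̄) = -201.3061
γ_2 = -201.3061 / 7 = -28.758

-28.758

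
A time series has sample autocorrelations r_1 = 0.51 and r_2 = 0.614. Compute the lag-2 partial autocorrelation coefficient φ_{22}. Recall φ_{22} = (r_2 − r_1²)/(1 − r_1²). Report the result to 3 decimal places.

0.478

φ_{22} = (r_2 − r_1²) / (1 − r_1²)
r_1² = (0.51)² = 0.2601
Numerator = 0.614 − 0.2601 = 0.3539; denominator = 1 − 0.2601 = 0.7399
φ_{22} = 0.3539 / 0.7399 = 0.478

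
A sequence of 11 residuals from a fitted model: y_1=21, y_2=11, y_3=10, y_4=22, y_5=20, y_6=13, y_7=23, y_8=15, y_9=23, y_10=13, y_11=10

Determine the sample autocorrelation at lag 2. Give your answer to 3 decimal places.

Mean ȳ = (21 + 11 + 10 + 22 + 20 + 13 + 23 + 15 + 23 + 13 + 10)/11 = 16.4545
Numerator Σ_{t=1}^{9}(y_t−ȳ)(y_{t+2}−ȳ) = -67.7769
Denominator Σ(y_t−ȳ)² = 288.7273
r_2 = -67.7769 / 288.7273 = -0.235

-0.235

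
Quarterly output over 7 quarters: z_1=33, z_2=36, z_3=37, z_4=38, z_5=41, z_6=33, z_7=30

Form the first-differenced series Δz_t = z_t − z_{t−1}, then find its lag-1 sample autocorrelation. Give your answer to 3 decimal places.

0.057

First differences Δz: 3, 1, 1, 3, -8, -3
Mean of differences = -0.5000
Numerator Σ(Δz_t−Δz̄)(Δz_{t+1}−Δz̄) = 5.2500
Denominator Σ(Δz_t−Δz̄)² = 91.5000
r_1(Δz) = 5.2500 / 91.5000 = 0.057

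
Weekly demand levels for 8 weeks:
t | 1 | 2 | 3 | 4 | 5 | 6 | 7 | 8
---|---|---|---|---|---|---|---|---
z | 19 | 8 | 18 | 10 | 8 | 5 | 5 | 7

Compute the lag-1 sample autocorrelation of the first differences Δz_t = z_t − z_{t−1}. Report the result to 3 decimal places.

First differences Δz: -11, 10, -8, -2, -3, 0, 2
Mean of differences = -1.7143
Numerator Σ(Δz_t−Δz̄)(Δz_{t+1}−Δz̄) = -176.0816
Denominator Σ(Δz_t−Δz̄)² = 281.4286
r_1(Δz) = -176.0816 / 281.4286 = -0.626

-0.626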